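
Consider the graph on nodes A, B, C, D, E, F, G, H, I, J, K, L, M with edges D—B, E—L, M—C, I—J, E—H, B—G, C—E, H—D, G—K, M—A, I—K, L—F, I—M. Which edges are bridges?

A-M, E-L, F-L, I-J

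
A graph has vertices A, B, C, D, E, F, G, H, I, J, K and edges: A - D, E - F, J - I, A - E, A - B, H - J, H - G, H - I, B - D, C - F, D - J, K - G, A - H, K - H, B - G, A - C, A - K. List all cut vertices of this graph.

A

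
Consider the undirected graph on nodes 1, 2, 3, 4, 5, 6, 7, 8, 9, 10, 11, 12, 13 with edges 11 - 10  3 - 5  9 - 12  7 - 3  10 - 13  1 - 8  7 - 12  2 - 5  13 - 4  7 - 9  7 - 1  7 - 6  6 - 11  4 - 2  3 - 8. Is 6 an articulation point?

No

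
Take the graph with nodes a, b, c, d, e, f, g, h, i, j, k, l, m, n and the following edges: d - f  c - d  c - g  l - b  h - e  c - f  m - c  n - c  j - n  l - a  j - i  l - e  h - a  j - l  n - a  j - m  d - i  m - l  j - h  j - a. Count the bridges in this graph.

The edges on the cycle j-m-c-d-i-j are not bridges since each lies on that cycle.
But removing c - g disconnects c from g; removing l - b disconnects l from b — these are bridges.
That makes 2 bridges.

2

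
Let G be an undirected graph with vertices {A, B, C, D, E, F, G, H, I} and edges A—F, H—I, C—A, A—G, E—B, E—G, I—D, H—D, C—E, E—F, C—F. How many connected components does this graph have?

Starting from D we can reach D, H, I. That is one component of size 3.
Starting from A we can reach A, B, C, E, F, G. That is one component of size 6.
Total: 2 components.

2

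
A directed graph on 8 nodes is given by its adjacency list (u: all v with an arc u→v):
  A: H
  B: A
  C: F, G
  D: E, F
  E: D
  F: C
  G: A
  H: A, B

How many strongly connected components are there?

{A, B, H} are all mutually reachable — one SCC of size 3.
{C, F} are all mutually reachable — one SCC of size 2.
{D, E} are all mutually reachable — one SCC of size 2.
{G} is an SCC by itself.
That gives 4 strongly connected components.

4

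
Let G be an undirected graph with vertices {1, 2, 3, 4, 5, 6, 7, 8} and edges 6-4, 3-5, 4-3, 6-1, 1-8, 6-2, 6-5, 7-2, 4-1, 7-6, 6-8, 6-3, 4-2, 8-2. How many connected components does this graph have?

Starting from 1 we can reach 1, 2, 3, 4, 5, 6, 7, 8. That is one component of size 8.
Total: 1 component.

1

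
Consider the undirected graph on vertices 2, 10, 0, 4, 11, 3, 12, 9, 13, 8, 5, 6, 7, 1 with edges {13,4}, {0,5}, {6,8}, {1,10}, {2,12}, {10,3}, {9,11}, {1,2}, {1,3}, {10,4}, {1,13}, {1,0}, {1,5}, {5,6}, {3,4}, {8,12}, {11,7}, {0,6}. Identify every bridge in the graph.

11-7, 11-9

The edges on the cycle 1-13-4-3-1 are not bridges since each lies on that cycle.
But removing 11 - 7 disconnects 11 from 7; removing 9 - 11 disconnects 9 from 11 — these are bridges.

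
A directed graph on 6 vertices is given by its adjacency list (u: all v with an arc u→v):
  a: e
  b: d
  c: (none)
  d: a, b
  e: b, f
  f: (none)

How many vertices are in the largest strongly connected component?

{a, b, d, e} are all mutually reachable — one SCC of size 4.
{f} is an SCC by itself.
{c} is an SCC by itself.
The largest has 4 vertices.

4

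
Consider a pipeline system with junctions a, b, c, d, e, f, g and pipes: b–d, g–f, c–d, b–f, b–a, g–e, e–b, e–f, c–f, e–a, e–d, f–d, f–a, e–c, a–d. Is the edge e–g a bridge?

No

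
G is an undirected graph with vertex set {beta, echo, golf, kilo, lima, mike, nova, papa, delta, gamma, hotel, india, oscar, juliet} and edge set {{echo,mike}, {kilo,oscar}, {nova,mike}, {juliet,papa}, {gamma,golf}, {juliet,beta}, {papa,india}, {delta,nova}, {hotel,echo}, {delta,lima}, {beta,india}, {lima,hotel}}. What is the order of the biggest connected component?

Starting from kilo we can reach kilo, oscar. That is one component of size 2.
Starting from golf we can reach golf, gamma. That is one component of size 2.
Starting from beta we can reach beta, papa, india, juliet. That is one component of size 4.
Starting from echo we can reach echo, lima, mike, nova, delta, hotel. That is one component of size 6.
The largest has 6 vertices.

6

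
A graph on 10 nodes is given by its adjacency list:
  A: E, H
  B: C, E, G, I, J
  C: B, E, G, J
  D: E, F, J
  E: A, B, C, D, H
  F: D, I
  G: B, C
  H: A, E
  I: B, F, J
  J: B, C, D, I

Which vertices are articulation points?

E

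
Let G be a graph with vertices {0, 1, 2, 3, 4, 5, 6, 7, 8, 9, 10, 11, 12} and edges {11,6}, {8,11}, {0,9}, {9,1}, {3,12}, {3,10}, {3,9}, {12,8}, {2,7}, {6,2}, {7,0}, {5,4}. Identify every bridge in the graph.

1-9, 10-3, 4-5

The edges on the cycle 3-12-8-11-6-2-7-0-9-3 are not bridges since each lies on that cycle.
But removing 9 - 1 disconnects 9 from 1; removing 5 - 4 disconnects 5 from 4; removing 3 - 10 disconnects 3 from 10 — these are bridges.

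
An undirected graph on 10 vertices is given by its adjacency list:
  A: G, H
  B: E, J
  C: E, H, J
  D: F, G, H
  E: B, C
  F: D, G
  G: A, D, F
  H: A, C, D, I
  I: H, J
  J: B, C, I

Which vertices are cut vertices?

Removing H increases the component count from 1 to 2, so H is a cut vertex.
By contrast removing D leaves 1 component; it is not a cut vertex. No other vertex is a cut vertex either.

H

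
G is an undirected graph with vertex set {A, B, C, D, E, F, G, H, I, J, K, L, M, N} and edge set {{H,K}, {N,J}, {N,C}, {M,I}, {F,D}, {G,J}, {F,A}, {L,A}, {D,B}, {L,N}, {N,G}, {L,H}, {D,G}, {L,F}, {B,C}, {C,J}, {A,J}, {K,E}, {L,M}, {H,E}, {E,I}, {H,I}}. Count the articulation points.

1

Removing L increases the component count from 1 to 2, so L is a cut vertex.
By contrast removing N leaves 1 component; it is not a cut vertex. No other vertex is a cut vertex either.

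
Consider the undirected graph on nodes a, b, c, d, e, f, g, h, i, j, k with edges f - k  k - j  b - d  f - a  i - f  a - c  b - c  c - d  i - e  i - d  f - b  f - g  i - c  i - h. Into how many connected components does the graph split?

Starting from a we can reach a, b, c, d, e, f, g, h, i, j, k. That is one component of size 11.
Total: 1 component.

1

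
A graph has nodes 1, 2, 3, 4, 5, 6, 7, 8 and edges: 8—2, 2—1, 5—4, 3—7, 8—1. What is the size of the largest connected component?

3

6 is isolated — a component by itself.
Starting from 4 we can reach 4, 5. That is one component of size 2.
Starting from 3 we can reach 3, 7. That is one component of size 2.
Starting from 1 we can reach 1, 2, 8. That is one component of size 3.
The largest has 3 vertices.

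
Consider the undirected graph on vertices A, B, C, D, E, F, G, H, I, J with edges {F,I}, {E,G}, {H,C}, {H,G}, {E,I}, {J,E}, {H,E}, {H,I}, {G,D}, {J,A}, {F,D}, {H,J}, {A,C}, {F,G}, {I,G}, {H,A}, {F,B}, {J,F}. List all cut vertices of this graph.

F

Removing F increases the component count from 1 to 2, so F is a cut vertex.
By contrast removing I leaves 1 component; it is not a cut vertex. No other vertex is a cut vertex either.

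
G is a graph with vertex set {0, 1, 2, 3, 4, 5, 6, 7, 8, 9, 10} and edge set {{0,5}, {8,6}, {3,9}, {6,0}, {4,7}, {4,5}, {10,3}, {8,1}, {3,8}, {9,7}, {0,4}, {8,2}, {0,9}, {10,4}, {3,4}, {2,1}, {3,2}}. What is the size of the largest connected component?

11

Starting from 0 we can reach 0, 1, 2, 3, 4, 5, 6, 7, 8, 9, 10. That is one component of size 11.
The largest has 11 vertices.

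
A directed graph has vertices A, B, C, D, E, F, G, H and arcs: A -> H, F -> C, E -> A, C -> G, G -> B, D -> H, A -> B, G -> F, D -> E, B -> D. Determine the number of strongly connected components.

{A, B, D, E} are all mutually reachable — one SCC of size 4.
{C, F, G} are all mutually reachable — one SCC of size 3.
{H} is an SCC by itself.
That gives 3 strongly connected components.

3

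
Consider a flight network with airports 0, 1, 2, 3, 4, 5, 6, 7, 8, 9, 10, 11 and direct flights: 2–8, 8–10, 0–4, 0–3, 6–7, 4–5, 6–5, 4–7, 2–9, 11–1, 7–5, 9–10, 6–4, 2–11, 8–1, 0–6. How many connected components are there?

2

Starting from 0 we can reach 0, 3, 4, 5, 6, 7. That is one component of size 6.
Starting from 1 we can reach 1, 2, 8, 9, 10, 11. That is one component of size 6.
Total: 2 components.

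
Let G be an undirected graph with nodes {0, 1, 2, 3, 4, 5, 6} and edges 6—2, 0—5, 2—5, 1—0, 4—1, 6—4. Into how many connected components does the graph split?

2

3 is isolated — a component by itself.
Starting from 0 we can reach 0, 1, 2, 4, 5, 6. That is one component of size 6.
Total: 2 components.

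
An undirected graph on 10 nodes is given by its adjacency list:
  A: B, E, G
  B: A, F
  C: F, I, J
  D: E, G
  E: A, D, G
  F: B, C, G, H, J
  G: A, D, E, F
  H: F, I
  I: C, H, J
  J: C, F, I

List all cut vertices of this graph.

F

Removing F increases the component count from 1 to 2, so F is a cut vertex.
By contrast removing D leaves 1 component; it is not a cut vertex. No other vertex is a cut vertex either.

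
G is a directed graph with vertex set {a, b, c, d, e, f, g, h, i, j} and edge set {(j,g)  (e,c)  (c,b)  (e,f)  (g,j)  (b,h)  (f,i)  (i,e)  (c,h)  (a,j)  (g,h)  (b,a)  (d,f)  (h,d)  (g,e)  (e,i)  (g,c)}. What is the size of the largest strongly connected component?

10

{a, b, c, d, e, f, g, h, i, j} are all mutually reachable — one SCC of size 10.
The largest has 10 vertices.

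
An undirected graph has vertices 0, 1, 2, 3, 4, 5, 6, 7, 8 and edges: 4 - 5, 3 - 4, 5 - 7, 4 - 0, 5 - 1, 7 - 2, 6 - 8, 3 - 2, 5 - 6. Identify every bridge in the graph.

0-4, 1-5, 5-6, 6-8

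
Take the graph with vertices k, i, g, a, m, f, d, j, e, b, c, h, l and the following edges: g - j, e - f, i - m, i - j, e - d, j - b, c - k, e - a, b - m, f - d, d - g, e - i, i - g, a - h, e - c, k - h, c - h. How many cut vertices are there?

1

Removing e increases the component count from 2 to 3, so e is a cut vertex.
By contrast removing j leaves 2 components; it is not a cut vertex. No other vertex is a cut vertex either.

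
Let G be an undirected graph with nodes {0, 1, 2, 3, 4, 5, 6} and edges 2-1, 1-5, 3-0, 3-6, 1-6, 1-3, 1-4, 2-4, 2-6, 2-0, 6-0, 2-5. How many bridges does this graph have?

0

The edges on the cycle 2-1-3-0-2 are not bridges since each lies on that cycle.
Every edge lies on some cycle, so there are no bridges.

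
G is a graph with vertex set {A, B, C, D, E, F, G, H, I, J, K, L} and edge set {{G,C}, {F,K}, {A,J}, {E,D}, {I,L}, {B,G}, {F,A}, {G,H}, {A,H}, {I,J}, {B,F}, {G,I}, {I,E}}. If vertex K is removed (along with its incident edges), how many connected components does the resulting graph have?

1

With K gone, the remaining components are: {A, B, C, D, E, F, G, H, I, J, L}.
That is 1 component.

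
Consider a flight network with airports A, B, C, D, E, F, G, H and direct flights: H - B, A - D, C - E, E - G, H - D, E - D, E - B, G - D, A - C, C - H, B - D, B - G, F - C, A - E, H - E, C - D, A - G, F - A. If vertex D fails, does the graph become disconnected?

No

Deleting D leaves 1 component (was 1) (its neighbors A, B, C, E, G, H remain connected to each other), so D is not a cut vertex.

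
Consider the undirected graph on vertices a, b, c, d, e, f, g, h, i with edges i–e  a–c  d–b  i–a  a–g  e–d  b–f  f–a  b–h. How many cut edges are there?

3

The edges on the cycle i-e-d-b-f-a-i are not bridges since each lies on that cycle.
But removing h–b disconnects h from b; removing a–c disconnects a from c; removing a–g disconnects a from g — these are bridges.
That makes 3 bridges.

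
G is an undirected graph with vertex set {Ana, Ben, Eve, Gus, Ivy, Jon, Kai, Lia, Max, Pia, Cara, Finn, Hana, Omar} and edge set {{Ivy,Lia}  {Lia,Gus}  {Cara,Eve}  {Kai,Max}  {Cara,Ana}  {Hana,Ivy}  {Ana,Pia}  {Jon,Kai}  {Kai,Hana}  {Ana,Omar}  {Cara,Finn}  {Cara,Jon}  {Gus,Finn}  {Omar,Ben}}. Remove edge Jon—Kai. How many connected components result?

1

Jon and Kai are still connected via Jon-Cara-Finn-Gus-Lia-Ivy-Hana-Kai, so the component count stays at 1.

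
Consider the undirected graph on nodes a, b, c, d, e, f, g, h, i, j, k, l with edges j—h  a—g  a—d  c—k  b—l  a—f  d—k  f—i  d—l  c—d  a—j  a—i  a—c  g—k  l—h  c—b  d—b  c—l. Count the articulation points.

1

Removing a increases the component count from 2 to 3, so a is a cut vertex.
By contrast removing l leaves 2 components; it is not a cut vertex. No other vertex is a cut vertex either.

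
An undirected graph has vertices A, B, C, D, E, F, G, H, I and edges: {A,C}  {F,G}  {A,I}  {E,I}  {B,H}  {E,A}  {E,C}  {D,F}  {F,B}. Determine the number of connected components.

2

Starting from A we can reach A, C, E, I. That is one component of size 4.
Starting from B we can reach B, D, F, G, H. That is one component of size 5.
Total: 2 components.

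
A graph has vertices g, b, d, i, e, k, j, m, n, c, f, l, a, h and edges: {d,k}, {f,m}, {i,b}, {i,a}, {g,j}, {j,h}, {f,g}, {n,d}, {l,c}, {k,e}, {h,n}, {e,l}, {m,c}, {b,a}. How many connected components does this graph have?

2

Starting from a we can reach a, b, i. That is one component of size 3.
Starting from c we can reach c, d, e, f, g, h, j, k, l, m, n. That is one component of size 11.
Total: 2 components.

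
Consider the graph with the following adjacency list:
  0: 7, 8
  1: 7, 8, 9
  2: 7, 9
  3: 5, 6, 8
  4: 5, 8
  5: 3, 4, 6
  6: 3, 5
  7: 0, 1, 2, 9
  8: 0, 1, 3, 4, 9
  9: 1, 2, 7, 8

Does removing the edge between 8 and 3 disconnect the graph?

No

After removing 8-3, the path 8-4-5-3 still connects them, so the edge is not a bridge.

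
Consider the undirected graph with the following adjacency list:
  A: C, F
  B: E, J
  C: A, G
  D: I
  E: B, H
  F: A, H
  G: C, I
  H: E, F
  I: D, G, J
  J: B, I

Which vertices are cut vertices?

Removing I increases the component count from 1 to 2, so I is a cut vertex.
By contrast removing C leaves 1 component; it is not a cut vertex. No other vertex is a cut vertex either.

I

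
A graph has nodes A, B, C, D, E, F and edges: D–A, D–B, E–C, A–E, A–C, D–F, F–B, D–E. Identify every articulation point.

Removing D increases the component count from 1 to 2, so D is a cut vertex.
By contrast removing A leaves 1 component; it is not a cut vertex. No other vertex is a cut vertex either.

D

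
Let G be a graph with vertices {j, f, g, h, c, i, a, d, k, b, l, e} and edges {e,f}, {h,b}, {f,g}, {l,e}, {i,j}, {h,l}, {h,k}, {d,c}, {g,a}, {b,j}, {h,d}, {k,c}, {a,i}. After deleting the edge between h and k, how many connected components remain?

h and k are still connected via h-d-c-k, so the component count stays at 1.

1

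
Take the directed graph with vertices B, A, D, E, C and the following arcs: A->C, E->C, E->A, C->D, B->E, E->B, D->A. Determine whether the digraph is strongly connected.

There is no directed path from D to B, so the graph is not strongly connected.

No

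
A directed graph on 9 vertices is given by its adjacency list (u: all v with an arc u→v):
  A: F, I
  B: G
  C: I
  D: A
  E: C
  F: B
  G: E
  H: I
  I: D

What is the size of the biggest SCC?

{A, B, C, D, E, F, G, I} are all mutually reachable — one SCC of size 8.
{H} is an SCC by itself.
The largest has 8 vertices.

8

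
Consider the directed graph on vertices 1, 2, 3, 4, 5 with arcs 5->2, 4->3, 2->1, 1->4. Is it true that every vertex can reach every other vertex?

No

There is no directed path from 3 to 5, so the graph is not strongly connected.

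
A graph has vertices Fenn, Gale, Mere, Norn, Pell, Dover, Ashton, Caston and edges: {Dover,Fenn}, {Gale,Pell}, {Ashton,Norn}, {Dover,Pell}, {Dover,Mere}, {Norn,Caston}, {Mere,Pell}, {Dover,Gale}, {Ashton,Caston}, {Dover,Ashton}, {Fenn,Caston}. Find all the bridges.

none

The edges on the cycle Ashton-Norn-Caston-Ashton are not bridges since each lies on that cycle.
Every edge lies on some cycle, so there are no bridges.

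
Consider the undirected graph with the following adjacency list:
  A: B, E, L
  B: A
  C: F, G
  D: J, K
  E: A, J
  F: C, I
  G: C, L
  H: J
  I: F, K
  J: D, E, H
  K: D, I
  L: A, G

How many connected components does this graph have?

1

Starting from A we can reach A, B, C, D, E, F, G, H, I, J, K, L. That is one component of size 12.
Total: 1 component.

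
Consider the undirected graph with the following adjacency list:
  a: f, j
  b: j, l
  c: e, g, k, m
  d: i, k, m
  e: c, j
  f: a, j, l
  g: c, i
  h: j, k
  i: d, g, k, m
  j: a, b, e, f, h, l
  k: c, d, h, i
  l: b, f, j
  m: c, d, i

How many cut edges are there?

The edges on the cycle c-g-i-m-c are not bridges since each lies on that cycle.
Every edge lies on some cycle, so there are no bridges.

0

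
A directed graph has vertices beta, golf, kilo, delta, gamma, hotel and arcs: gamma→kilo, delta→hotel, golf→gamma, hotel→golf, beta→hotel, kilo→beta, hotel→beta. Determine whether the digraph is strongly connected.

There is no directed path from gamma to delta, so the graph is not strongly connected.

No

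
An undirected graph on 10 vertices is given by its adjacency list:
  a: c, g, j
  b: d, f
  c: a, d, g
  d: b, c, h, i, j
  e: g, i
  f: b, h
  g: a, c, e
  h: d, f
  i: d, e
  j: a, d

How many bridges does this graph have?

0

The edges on the cycle d-i-e-g-c-d are not bridges since each lies on that cycle.
Every edge lies on some cycle, so there are no bridges.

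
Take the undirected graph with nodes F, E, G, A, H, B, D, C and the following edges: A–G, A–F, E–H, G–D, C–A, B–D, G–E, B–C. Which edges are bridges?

A-F, E-G, E-H

The edges on the cycle B-C-A-G-D-B are not bridges since each lies on that cycle.
But removing G–E disconnects G from E; removing E–H disconnects E from H; removing A–F disconnects A from F — these are bridges.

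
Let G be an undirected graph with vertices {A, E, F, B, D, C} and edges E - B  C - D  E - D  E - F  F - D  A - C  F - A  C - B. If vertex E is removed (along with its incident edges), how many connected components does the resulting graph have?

With E gone, the remaining components are: {A, B, C, D, F}.
That is 1 component.

1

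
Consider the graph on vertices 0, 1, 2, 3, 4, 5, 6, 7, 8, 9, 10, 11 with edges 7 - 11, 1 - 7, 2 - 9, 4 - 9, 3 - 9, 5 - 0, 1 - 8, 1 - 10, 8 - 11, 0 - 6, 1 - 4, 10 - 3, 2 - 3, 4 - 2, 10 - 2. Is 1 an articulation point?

Yes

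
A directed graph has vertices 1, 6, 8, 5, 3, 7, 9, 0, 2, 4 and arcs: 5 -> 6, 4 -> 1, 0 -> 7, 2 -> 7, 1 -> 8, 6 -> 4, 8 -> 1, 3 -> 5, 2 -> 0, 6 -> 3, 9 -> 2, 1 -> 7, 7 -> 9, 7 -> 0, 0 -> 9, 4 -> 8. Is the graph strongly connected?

There is no directed path from 2 to 8, so the graph is not strongly connected.

No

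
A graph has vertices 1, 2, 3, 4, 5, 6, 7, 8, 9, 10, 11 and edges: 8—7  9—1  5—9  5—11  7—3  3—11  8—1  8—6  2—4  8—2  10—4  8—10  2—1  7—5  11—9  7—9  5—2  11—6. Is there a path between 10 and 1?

From 10 we can reach 1, 2, 3, 4, 5, 6, 7, 8, 9, 10, 11, which includes 1.

Yes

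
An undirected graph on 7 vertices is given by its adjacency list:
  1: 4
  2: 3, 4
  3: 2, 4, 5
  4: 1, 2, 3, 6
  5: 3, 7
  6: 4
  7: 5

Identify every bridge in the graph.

The edges on the cycle 2-3-4-2 are not bridges since each lies on that cycle.
But removing 4-1 disconnects 4 from 1; removing 3-5 disconnects 3 from 5; removing 5-7 disconnects 5 from 7; removing 4-6 disconnects 4 from 6 — these are bridges.

1-4, 3-5, 4-6, 5-7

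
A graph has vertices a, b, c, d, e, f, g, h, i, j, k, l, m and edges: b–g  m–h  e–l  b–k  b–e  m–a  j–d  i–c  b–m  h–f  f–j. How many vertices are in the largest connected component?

11

Starting from c we can reach c, i. That is one component of size 2.
Starting from a we can reach a, b, d, e, f, g, h, j, k, l, m. That is one component of size 11.
The largest has 11 vertices.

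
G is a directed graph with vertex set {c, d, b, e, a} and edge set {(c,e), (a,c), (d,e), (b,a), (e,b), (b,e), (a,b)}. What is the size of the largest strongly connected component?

4

{a, b, c, e} are all mutually reachable — one SCC of size 4.
{d} is an SCC by itself.
The largest has 4 vertices.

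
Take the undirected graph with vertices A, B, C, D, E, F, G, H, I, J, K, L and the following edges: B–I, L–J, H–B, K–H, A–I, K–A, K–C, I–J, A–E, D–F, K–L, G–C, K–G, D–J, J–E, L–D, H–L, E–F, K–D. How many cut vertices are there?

Removing K increases the component count from 1 to 2, so K is a cut vertex.
By contrast removing H leaves 1 component; it is not a cut vertex. No other vertex is a cut vertex either.

1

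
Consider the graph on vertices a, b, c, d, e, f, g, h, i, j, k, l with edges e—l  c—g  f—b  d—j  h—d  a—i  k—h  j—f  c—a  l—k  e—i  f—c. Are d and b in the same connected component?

From d we can reach a, b, c, d, e, f, g, h, i, j, k, l, which includes b.

Yes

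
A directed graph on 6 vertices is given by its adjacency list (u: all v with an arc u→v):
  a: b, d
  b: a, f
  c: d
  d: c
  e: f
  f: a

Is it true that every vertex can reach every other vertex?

There is no directed path from b to e, so the graph is not strongly connected.

No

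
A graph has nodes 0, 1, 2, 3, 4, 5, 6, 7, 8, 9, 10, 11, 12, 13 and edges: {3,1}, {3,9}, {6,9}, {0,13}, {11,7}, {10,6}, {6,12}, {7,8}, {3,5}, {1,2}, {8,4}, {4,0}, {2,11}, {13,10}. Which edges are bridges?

12-6, 3-5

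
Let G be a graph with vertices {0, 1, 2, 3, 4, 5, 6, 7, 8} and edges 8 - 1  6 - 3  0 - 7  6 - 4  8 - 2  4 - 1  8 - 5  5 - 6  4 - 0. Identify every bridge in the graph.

The edges on the cycle 8-5-6-4-1-8 are not bridges since each lies on that cycle.
But removing 8 - 2 disconnects 8 from 2; removing 4 - 0 disconnects 4 from 0; removing 7 - 0 disconnects 7 from 0; removing 6 - 3 disconnects 6 from 3 — these are bridges.

0-4, 0-7, 2-8, 3-6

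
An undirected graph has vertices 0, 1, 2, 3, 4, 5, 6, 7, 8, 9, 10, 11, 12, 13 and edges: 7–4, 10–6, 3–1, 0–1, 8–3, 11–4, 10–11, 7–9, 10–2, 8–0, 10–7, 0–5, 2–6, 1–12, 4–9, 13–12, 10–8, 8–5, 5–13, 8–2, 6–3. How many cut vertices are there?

Removing 10 increases the component count from 1 to 2, so 10 is a cut vertex.
By contrast removing 2 leaves 1 component; it is not a cut vertex. No other vertex is a cut vertex either.

1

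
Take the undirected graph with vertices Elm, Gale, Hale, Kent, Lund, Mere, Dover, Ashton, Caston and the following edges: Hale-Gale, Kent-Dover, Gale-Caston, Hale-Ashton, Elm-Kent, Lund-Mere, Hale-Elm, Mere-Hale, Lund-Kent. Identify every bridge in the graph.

The edges on the cycle Lund-Mere-Hale-Elm-Kent-Lund are not bridges since each lies on that cycle.
But removing Caston-Gale disconnects Caston from Gale; removing Hale-Ashton disconnects Hale from Ashton; removing Kent-Dover disconnects Kent from Dover; removing Hale-Gale disconnects Hale from Gale — these are bridges.

Ashton-Hale, Caston-Gale, Dover-Kent, Gale-Hale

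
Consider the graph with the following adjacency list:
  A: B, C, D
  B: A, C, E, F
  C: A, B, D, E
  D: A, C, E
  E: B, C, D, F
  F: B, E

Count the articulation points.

0

Removing B, for instance, still leaves 1 component. No single vertex removal increases the component count — the graph has no articulation points.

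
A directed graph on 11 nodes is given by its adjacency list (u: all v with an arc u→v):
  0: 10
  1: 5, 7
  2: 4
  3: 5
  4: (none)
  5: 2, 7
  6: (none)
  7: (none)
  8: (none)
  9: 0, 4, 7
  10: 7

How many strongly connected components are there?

{3} is an SCC by itself.
{5} is an SCC by itself.
{6} is an SCC by itself.
{8} is an SCC by itself.
{10} is an SCC by itself.
(and 6 more singleton SCCs)
That gives 11 strongly connected components.

11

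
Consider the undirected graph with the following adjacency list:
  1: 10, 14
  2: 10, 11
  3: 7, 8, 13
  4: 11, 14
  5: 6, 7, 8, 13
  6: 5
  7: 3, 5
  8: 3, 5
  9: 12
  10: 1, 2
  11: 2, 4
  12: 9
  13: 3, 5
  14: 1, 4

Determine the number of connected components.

3

Starting from 9 we can reach 9, 12. That is one component of size 2.
Starting from 1 we can reach 1, 2, 4, 10, 11, 14. That is one component of size 6.
Starting from 3 we can reach 3, 5, 6, 7, 8, 13. That is one component of size 6.
Total: 3 components.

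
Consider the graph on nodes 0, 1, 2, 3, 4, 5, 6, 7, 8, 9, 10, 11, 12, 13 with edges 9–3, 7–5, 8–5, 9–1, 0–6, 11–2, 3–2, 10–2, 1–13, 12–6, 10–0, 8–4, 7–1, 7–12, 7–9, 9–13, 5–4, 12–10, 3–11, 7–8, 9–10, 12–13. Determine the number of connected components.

Starting from 0 we can reach 0, 1, 2, 3, 4, 5, 6, 7, 8, 9, 10, 11, 12, 13. That is one component of size 14.
Total: 1 component.

1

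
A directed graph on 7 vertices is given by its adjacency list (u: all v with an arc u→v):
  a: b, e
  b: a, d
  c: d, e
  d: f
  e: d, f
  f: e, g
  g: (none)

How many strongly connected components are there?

{d, e, f} are all mutually reachable — one SCC of size 3.
{a, b} are all mutually reachable — one SCC of size 2.
{c} is an SCC by itself.
{g} is an SCC by itself.
That gives 4 strongly connected components.

4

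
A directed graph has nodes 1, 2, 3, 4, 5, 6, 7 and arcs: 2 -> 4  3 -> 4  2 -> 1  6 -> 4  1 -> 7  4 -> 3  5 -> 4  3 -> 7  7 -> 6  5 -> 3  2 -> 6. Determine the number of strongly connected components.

4

{3, 4, 6, 7} are all mutually reachable — one SCC of size 4.
{5} is an SCC by itself.
{1} is an SCC by itself.
{2} is an SCC by itself.
That gives 4 strongly connected components.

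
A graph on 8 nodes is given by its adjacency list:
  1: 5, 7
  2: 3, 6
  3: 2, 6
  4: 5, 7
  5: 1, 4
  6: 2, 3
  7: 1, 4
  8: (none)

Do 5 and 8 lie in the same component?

No

The component containing 5 is {1, 4, 5, 7}, and 8 is not in it.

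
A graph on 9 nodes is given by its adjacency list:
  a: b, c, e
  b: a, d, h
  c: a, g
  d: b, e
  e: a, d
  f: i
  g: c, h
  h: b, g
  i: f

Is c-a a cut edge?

After removing c-a, the path c-g-h-b-a still connects them, so the edge is not a bridge.

No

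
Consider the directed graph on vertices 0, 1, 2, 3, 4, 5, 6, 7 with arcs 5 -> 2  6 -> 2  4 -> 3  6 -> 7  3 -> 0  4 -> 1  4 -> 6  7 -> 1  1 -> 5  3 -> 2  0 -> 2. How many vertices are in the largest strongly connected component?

1

{0} is an SCC by itself.
{1} is an SCC by itself.
{4} is an SCC by itself.
{3} is an SCC by itself.
{6} is an SCC by itself.
(and 3 more singleton SCCs)
The largest has 1 vertex.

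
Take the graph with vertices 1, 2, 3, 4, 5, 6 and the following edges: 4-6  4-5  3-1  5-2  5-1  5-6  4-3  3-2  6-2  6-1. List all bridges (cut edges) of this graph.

none

The edges on the cycle 4-3-2-6-5-4 are not bridges since each lies on that cycle.
Every edge lies on some cycle, so there are no bridges.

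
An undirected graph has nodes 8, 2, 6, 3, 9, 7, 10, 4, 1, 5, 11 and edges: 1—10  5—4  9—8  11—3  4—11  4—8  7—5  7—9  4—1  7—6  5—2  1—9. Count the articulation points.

Removing 1 increases the component count from 1 to 2, so 1 is a cut vertex.
Removing 4 increases the component count from 1 to 2, so 4 is a cut vertex.
Removing 5 increases the component count from 1 to 2, so 5 is a cut vertex.
Likewise 7, 11 are cut vertices.
By contrast removing 3 leaves 1 component; it is not a cut vertex. No other vertex is a cut vertex either.

5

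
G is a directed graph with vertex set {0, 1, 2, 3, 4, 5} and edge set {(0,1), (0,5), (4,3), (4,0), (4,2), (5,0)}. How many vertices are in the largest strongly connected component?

2

{0, 5} are all mutually reachable — one SCC of size 2.
{3} is an SCC by itself.
{2} is an SCC by itself.
{1} is an SCC by itself.
{4} is an SCC by itself.
The largest has 2 vertices.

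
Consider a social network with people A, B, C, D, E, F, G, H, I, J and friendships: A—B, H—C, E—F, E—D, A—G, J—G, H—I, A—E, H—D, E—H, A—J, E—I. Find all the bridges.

The edges on the cycle E-H-D-E are not bridges since each lies on that cycle.
But removing F—E disconnects F from E; removing A—E disconnects A from E; removing H—C disconnects H from C; removing B—A disconnects B from A — these are bridges.

A-B, A-E, C-H, E-F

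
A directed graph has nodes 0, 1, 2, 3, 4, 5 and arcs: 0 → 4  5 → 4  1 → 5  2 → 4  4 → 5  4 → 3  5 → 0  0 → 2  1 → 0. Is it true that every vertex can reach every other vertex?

There is no directed path from 5 to 1, so the graph is not strongly connected.

No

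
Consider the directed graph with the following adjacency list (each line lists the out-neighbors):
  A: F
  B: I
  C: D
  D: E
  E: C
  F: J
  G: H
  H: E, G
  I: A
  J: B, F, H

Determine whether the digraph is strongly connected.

No

There is no directed path from D to F, so the graph is not strongly connected.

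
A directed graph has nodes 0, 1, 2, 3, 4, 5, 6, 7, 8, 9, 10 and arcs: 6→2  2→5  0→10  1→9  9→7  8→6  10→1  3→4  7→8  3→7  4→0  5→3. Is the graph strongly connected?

Yes

From 9 we can reach every vertex (0, 1, 2, 3, 4, 5, 6, 7, 8, 9, 10), and every vertex can reach 9 (0, 1, 2, 3, 4, 5, 6, 7, 8, 9, 10). So the whole graph is one strongly connected component.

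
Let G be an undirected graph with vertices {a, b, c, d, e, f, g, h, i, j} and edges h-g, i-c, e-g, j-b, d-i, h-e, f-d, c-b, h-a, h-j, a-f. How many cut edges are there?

0

The edges on the cycle h-e-g-h are not bridges since each lies on that cycle.
Every edge lies on some cycle, so there are no bridges.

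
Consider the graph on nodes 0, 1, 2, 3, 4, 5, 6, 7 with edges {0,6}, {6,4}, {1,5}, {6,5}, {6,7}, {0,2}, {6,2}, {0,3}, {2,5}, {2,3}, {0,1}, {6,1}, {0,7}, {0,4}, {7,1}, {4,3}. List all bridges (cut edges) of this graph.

none

The edges on the cycle 6-7-1-6 are not bridges since each lies on that cycle.
Every edge lies on some cycle, so there are no bridges.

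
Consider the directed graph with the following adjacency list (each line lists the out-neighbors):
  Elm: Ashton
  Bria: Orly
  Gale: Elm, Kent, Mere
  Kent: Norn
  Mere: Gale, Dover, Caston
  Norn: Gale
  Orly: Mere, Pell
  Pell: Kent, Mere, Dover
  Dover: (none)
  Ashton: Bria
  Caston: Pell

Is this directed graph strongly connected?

There is no directed path from Dover to Orly, so the graph is not strongly connected.

No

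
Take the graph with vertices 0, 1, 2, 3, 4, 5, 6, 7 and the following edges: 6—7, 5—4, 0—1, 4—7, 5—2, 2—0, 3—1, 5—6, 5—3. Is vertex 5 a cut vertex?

Yes

Deleting 5 raises the number of components from 1 to 2, so 5 is a cut vertex.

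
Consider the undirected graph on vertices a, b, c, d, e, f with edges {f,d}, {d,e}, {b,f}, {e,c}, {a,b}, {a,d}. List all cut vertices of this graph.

d, e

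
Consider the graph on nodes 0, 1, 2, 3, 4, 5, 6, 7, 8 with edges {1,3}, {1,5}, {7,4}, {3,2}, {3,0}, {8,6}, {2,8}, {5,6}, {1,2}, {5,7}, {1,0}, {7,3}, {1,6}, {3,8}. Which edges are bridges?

4-7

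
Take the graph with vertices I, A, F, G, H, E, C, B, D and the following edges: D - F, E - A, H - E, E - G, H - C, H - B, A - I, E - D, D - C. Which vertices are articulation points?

A, D, E, H

Removing A increases the component count from 1 to 2, so A is a cut vertex.
Removing D increases the component count from 1 to 2, so D is a cut vertex.
Removing E increases the component count from 1 to 3, so E is a cut vertex.
Likewise H is a cut vertex.
By contrast removing F leaves 1 component; it is not a cut vertex. No other vertex is a cut vertex either.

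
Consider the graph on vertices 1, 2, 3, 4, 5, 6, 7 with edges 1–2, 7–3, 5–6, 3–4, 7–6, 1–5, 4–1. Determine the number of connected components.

Starting from 1 we can reach 1, 2, 3, 4, 5, 6, 7. That is one component of size 7.
Total: 1 component.

1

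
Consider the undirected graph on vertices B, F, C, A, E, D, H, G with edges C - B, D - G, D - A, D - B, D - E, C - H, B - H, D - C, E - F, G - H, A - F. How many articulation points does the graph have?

Removing D increases the component count from 1 to 2, so D is a cut vertex.
By contrast removing E leaves 1 component; it is not a cut vertex. No other vertex is a cut vertex either.

1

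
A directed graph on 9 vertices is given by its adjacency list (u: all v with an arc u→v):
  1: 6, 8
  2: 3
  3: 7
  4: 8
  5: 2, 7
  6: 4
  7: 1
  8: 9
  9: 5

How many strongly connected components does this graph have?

1

{1, 2, 3, 4, 5, 6, 7, 8, 9} are all mutually reachable — one SCC of size 9.
That gives 1 strongly connected component.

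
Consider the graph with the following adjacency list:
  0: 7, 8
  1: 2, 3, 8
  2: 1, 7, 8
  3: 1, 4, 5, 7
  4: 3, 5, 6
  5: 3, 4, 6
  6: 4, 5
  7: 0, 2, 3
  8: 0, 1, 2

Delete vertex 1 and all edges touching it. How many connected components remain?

1

With 1 gone, the remaining components are: {0, 2, 3, 4, 5, 6, 7, 8}.
That is 1 component.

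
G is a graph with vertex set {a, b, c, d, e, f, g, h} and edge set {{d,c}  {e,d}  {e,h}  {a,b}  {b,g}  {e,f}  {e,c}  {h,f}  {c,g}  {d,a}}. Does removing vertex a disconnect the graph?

No

Deleting a leaves 1 component (was 1) (its neighbors b, d remain connected to each other), so a is not a cut vertex.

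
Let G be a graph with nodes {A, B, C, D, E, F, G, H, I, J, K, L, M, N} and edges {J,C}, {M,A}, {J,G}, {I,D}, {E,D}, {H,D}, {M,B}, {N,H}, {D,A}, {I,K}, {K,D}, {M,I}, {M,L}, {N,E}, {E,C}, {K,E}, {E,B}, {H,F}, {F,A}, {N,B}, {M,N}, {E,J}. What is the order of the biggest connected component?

Starting from A we can reach A, B, C, D, E, F, G, H, I, J, K, L, M, N. That is one component of size 14.
The largest has 14 vertices.

14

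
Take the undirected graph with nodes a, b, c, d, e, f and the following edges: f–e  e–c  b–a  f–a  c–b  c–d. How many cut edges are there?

The edges on the cycle f-e-c-b-a-f are not bridges since each lies on that cycle.
But removing c–d disconnects c from d — this is a bridge.

1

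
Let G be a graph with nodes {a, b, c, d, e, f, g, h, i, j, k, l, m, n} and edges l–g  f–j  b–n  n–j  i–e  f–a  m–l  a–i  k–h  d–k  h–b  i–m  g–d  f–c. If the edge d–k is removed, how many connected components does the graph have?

1

d and k are still connected via d-g-l-m-i-a-f-j-n-b-h-k, so the component count stays at 1.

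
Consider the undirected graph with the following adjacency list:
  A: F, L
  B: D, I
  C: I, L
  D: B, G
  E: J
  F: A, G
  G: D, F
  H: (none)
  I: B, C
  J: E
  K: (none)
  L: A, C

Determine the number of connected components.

K is isolated — a component by itself.
H is isolated — a component by itself.
Starting from E we can reach E, J. That is one component of size 2.
Starting from A we can reach A, B, C, D, F, G, I, L. That is one component of size 8.
Total: 4 components.

4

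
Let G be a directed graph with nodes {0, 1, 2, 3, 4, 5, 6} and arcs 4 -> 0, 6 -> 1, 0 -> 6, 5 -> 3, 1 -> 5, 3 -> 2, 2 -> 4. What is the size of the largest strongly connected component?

7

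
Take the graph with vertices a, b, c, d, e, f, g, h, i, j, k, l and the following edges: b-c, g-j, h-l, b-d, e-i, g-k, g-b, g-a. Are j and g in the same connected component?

From j we can reach a, b, c, d, g, j, k, which includes g.

Yes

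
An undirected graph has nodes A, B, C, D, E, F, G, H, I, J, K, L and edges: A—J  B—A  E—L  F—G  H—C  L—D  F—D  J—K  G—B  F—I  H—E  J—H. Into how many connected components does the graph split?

Starting from A we can reach A, B, C, D, E, F, G, H, I, J, K, L. That is one component of size 12.
Total: 1 component.

1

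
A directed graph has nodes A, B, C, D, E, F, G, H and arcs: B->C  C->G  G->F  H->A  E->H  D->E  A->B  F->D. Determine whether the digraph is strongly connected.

Yes

From A we can reach every vertex (A, B, C, D, E, F, G, H), and every vertex can reach A (A, B, C, D, E, F, G, H). So the whole graph is one strongly connected component.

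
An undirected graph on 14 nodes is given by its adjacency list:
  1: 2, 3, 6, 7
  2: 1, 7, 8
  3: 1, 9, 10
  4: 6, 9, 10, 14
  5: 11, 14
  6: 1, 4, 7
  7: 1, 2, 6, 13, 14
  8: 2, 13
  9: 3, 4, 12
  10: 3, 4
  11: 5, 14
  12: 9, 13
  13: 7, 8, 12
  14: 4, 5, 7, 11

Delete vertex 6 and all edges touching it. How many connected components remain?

1

With 6 gone, the remaining components are: {1, 2, 3, 4, 5, 7, 8, 9, 10, 11, 12, 13, 14}.
That is 1 component.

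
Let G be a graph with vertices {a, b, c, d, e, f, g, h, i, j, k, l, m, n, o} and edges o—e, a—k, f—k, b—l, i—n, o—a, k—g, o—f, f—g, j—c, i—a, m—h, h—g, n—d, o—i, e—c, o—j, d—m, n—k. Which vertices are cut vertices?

Removing o increases the component count from 2 to 3, so o is a cut vertex.
By contrast removing h leaves 2 components; it is not a cut vertex. No other vertex is a cut vertex either.

o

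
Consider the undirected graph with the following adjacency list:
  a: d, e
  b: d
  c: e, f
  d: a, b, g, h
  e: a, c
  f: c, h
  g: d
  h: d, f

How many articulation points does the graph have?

1

Removing d increases the component count from 1 to 3, so d is a cut vertex.
By contrast removing a leaves 1 component; it is not a cut vertex. No other vertex is a cut vertex either.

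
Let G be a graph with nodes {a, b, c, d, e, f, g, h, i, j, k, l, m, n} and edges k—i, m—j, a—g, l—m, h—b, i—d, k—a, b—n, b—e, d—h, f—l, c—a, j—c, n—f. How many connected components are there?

Starting from a we can reach a, b, c, d, e, f, g, h, i, j, k, l, m, n. That is one component of size 14.
Total: 1 component.

1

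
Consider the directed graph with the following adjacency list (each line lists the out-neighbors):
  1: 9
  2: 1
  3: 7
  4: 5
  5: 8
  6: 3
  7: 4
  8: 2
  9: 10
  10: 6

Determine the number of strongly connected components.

{1, 2, 3, 4, 5, 6, 7, 8, 9, 10} are all mutually reachable — one SCC of size 10.
That gives 1 strongly connected component.

1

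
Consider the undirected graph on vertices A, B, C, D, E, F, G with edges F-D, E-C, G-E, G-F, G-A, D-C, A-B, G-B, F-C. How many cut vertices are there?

1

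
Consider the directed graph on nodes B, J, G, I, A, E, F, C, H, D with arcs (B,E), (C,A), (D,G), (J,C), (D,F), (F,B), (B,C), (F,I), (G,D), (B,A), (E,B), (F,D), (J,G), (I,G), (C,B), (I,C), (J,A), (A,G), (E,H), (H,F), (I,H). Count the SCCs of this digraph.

{A, B, C, D, E, F, G, H, I} are all mutually reachable — one SCC of size 9.
{J} is an SCC by itself.
That gives 2 strongly connected components.

2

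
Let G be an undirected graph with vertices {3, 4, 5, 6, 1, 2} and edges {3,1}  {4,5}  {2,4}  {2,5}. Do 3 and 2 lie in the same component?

No

The component containing 3 is {1, 3}, and 2 is not in it.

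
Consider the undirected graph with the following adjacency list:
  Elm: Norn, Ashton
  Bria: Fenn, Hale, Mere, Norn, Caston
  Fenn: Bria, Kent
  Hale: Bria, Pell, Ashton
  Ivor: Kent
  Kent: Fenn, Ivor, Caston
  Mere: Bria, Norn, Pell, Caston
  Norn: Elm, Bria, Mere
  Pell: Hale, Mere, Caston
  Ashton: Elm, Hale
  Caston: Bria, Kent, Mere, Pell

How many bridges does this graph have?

1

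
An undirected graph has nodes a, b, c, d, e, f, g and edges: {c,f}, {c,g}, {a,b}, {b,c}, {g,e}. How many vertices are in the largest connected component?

6

d is isolated — a component by itself.
Starting from a we can reach a, b, c, e, f, g. That is one component of size 6.
The largest has 6 vertices.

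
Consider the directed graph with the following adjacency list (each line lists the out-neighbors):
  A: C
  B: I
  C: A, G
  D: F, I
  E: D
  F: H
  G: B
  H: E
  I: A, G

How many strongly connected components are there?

{A, B, C, G, I} are all mutually reachable — one SCC of size 5.
{D, E, F, H} are all mutually reachable — one SCC of size 4.
That gives 2 strongly connected components.

2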